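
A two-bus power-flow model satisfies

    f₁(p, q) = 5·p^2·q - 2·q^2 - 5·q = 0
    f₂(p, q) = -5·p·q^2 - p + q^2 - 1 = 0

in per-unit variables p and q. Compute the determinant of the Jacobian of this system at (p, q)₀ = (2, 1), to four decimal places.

-294.0000

J = [[10·p·q, 5·p^2 - 4·q - 5], [-5·q^2 - 1, -10·p·q + 2·q]].
At the point, J = [[20.0000, 11.0000], [-6.0000, -18.0000]].
det J = -294.0000.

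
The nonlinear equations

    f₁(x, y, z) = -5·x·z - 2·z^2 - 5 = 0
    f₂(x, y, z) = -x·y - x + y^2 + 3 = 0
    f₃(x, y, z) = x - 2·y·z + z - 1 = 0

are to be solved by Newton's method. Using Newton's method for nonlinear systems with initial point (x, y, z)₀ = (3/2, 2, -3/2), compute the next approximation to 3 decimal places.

At (3/2, 2, -3/2): F = (1.750, 2.500, 5.000).
Jacobian J = [[-5·z, 0, -5·x - 4·z], [-y - 1, -x + 2·y, 0], [1, -2·z, -2·y + 1]].
At the point, J = [[7.500, 0.000, -1.500], [-3.000, 2.500, 0.000], [1.000, 3.000, -3.000]] (det J = -39.000).
Solving J·Δ = −F gives Δ = (-0.144, -1.173, 0.446).
Then the next iterate is (x, y, z)₁ = (1.356, 0.827, -1.054).

(1.356, 0.827, -1.054)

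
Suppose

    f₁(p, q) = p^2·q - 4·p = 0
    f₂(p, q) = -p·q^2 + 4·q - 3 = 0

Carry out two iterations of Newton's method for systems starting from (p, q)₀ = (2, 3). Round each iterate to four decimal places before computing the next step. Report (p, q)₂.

(-3.7686, 6.1756)

At (2, 3): F = (4.0000, -9.0000).
Jacobian J = [[2·p·q - 4, p^2], [-q^2, -2·p·q + 4]].
At the point, J = [[8.0000, 4.0000], [-9.0000, -8.0000]] (det J = -28.0000).
Solving J·Δ = −F gives Δ = (0.1429, -1.2857).
Then the next iterate is (p, q)₁ = (2.1429, 1.7143).
Round to (2.1429, 1.7143) and repeat: F = (-0.699499, -2.440407), J = [[3.347147, 4.592020], [-2.938824, -3.347147]].
Δ = (-5.9115, 4.4613), so (p, q)₂ = (-3.7686, 6.1756).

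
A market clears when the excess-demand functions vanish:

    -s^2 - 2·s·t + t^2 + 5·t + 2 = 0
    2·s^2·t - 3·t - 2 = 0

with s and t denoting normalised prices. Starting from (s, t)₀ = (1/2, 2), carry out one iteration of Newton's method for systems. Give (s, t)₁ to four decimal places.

At (1/2, 2): F = (13.7500, -7.0000).
Jacobian J = [[-2·s - 2·t, -2·s + 2·t + 5], [4·s·t, 2·s^2 - 3]].
At the point, J = [[-5.0000, 8.0000], [4.0000, -2.5000]] (det J = -19.5000).
Solving J·Δ = −F gives Δ = (1.1090, -1.0256).
Then the next iterate is (s, t)₁ = (1.6090, 0.9744).

(1.6090, 0.9744)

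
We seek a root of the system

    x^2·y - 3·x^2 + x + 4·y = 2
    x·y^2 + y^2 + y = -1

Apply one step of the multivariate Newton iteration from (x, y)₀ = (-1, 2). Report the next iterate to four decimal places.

At (-1, 2): F = (4.0000, 3.0000).
Jacobian J = [[2·x·y - 6·x + 1, x^2 + 4], [y^2, 2·x·y + 2·y + 1]].
At the point, J = [[3.0000, 5.0000], [4.0000, 1.0000]] (det J = -17.0000).
Solving J·Δ = −F gives Δ = (-0.6471, -0.4118).
Then the next iterate is (x, y)₁ = (-1.6471, 1.5882).

(-1.6471, 1.5882)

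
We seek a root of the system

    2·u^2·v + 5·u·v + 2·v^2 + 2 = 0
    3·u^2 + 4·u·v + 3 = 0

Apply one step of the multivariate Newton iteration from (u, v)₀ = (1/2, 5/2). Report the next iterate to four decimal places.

At (1/2, 5/2): F = (22.0000, 8.7500).
Jacobian J = [[4·u·v + 5·v, 2·u^2 + 5·u + 4·v], [6·u + 4·v, 4·u]].
At the point, J = [[17.5000, 13.0000], [13.0000, 2.0000]] (det J = -134.0000).
Solving J·Δ = −F gives Δ = (-0.5205, -0.9916).
Then the next iterate is (u, v)₁ = (-0.0205, 1.5084).

(-0.0205, 1.5084)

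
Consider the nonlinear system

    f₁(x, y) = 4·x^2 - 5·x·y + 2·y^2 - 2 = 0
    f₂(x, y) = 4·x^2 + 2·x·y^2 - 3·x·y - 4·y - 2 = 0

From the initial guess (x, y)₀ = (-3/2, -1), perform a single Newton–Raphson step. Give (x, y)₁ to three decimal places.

(-1.619, -1.667)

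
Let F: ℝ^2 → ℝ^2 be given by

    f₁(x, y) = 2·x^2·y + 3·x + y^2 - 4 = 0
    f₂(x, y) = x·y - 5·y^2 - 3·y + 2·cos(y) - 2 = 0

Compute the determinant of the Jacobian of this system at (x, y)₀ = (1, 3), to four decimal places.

-508.2336

J = [[4·x·y + 3, 2·x^2 + 2·y], [y, x - 10·y - 2·sin(y) - 3]].
At the point, J = [[15.0000, 8.0000], [3.0000, -32.282240]].
det J = -508.2336.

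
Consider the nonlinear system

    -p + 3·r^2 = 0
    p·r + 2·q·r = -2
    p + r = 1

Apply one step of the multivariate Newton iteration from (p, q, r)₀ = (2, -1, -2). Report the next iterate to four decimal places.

(2.1818, -0.5909, -1.1818)

At (2, -1, -2): F = (10.0000, 2.0000, -1.0000).
Jacobian J = [[-1, 0, 6·r], [r, 2·r, p + 2·q], [1, 0, 1]].
At the point, J = [[-1.0000, 0.0000, -12.0000], [-2.0000, -4.0000, 0.0000], [1.0000, 0.0000, 1.0000]] (det J = -44.0000).
Solving J·Δ = −F gives Δ = (0.1818, 0.4091, 0.8182).
Then the next iterate is (p, q, r)₁ = (2.1818, -0.5909, -1.1818).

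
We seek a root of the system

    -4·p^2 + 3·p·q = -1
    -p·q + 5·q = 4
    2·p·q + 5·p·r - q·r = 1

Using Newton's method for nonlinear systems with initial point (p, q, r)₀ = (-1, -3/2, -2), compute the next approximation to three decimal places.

(0.176, 0.373, -3.798)

At (-1, -3/2, -2): F = (1.500, -13.000, 9.000).
Jacobian J = [[-8·p + 3·q, 3·p, 0], [-q, -p + 5, 0], [2·q + 5·r, 2·p - r, 5·p - q]].
At the point, J = [[3.500, -3.000, 0.000], [1.500, 6.000, 0.000], [-13.000, 0.000, -3.500]] (det J = -89.250).
Solving J·Δ = −F gives Δ = (1.176, 1.873, -1.798).
Then the next iterate is (p, q, r)₁ = (0.176, 0.373, -3.798).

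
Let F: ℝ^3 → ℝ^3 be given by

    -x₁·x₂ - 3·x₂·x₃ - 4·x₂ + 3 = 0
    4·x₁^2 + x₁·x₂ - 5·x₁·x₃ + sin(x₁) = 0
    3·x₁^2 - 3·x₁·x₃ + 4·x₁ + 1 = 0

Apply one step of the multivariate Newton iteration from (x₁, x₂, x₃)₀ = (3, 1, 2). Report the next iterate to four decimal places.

At (3, 1, 2): F = (-10.0000, 9.141120, 22.0000).
Jacobian J = [[-x₂, -x₁ - 3·x₃ - 4, -3·x₂], [8·x₁ + x₂ - 5·x₃ + cos(x₁), x₁, -5·x₁], [6·x₁ - 3·x₃ + 4, 0, -3·x₁]].
At the point, J = [[-1.0000, -13.0000, -3.0000], [14.010008, 3.0000, -15.0000], [16.0000, 0.0000, -9.0000]] (det J = 1651.829122).
Solving J·Δ = −F gives Δ = (-2.2330, -0.2455, -1.5253).
Then the next iterate is (x₁, x₂, x₃)₁ = (0.7670, 0.7545, 0.4747).

(0.7670, 0.7545, 0.4747)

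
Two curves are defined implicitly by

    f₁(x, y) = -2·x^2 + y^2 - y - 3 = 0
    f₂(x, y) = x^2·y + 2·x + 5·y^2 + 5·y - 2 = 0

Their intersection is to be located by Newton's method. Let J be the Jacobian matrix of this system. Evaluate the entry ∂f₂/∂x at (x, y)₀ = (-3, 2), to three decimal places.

-10.000

∂f₂/∂x = 2·x·y + 2.
At (-3, 2) this is -10.000.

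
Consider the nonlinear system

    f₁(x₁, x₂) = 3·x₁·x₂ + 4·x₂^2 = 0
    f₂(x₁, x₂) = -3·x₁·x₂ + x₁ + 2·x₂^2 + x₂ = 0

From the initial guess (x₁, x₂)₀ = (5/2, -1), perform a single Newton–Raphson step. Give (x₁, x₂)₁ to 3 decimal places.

(1.239, -0.433)

At (5/2, -1): F = (-3.500, 11.000).
Jacobian J = [[3·x₂, 3·x₁ + 8·x₂], [-3·x₂ + 1, -3·x₁ + 4·x₂ + 1]].
At the point, J = [[-3.000, -0.500], [4.000, -10.500]] (det J = 33.500).
Solving J·Δ = −F gives Δ = (-1.261, 0.567).
Then the next iterate is (x₁, x₂)₁ = (1.239, -0.433).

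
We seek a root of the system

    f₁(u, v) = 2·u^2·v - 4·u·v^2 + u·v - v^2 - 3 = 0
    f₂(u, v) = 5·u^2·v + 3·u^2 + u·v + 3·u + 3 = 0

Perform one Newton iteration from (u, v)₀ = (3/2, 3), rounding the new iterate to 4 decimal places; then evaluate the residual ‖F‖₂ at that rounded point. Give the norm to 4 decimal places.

22.2623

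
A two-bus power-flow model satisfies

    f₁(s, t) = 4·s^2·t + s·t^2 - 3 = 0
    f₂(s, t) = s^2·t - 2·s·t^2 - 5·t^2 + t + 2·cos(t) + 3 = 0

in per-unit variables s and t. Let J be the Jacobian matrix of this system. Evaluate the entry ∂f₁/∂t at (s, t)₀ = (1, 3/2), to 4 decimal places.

∂f₁/∂t = 4·s^2 + 2·s·t.
At (1, 3/2) this is 7.0000.

7.0000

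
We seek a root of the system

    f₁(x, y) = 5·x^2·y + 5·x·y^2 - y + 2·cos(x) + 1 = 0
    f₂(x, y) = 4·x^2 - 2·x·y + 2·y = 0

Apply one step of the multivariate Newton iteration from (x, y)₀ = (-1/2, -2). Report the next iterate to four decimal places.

At (-1/2, -2): F = (-7.744835, -5.0000).
Jacobian J = [[10·x·y + 5·y^2 - 2·sin(x), 5·x^2 + 10·x·y - 1], [8·x - 2·y, -2·x + 2]].
At the point, J = [[30.958851, 10.2500], [0.0000, 3.0000]] (det J = 92.876553).
Solving J·Δ = −F gives Δ = (-0.3016, 1.6667).
Then the next iterate is (x, y)₁ = (-0.8016, -0.3333).

(-0.8016, -0.3333)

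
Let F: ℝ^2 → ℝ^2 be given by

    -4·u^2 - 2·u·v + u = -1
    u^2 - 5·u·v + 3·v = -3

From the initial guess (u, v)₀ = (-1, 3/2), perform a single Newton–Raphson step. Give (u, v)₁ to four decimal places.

At (-1, 3/2): F = (-1.0000, 16.0000).
Jacobian J = [[-8·u - 2·v + 1, -2·u], [2·u - 5·v, -5·u + 3]].
At the point, J = [[6.0000, 2.0000], [-9.5000, 8.0000]] (det J = 67.0000).
Solving J·Δ = −F gives Δ = (0.5970, -1.2910).
Then the next iterate is (u, v)₁ = (-0.4030, 0.2090).

(-0.4030, 0.2090)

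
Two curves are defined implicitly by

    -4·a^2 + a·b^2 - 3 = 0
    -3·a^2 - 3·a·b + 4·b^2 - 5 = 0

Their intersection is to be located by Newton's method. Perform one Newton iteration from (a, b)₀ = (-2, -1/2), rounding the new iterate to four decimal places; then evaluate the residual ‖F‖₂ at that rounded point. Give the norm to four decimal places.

At (-2, -1/2): F = (-19.5000, -19.0000).
Jacobian J = [[-8·a + b^2, 2·a·b], [-6·a - 3·b, -3·a + 8·b]].
At the point, J = [[16.2500, 2.0000], [13.5000, 2.0000]] (det J = 5.5000).
Solving J·Δ = −F gives Δ = (0.1818, 8.2727).
Then the next iterate is (a, b)₁ = (-1.8182, 7.7727).
Re-evaluating at (-1.8182, 7.7727): F = (-126.069713, 269.138877), so ‖F‖₂ = 297.2025.

297.2025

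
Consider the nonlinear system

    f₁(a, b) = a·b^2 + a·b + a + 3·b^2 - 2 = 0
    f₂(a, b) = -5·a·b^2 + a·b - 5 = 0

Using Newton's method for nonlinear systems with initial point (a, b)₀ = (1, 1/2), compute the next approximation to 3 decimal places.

At (1, 1/2): F = (0.500, -5.750).
Jacobian J = [[b^2 + b + 1, 2·a·b + a + 6·b], [-5·b^2 + b, -10·a·b + a]].
At the point, J = [[1.750, 5.000], [-0.750, -4.000]] (det J = -3.250).
Solving J·Δ = −F gives Δ = (8.231, -2.981).
Then the next iterate is (a, b)₁ = (9.231, -2.481).

(9.231, -2.481)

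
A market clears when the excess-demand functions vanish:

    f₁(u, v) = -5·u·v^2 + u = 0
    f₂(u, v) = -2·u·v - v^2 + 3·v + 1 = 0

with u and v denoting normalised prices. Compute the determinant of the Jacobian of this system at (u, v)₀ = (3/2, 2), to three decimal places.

-44.000

J = [[-5·v^2 + 1, -10·u·v], [-2·v, -2·u - 2·v + 3]].
At the point, J = [[-19.000, -30.000], [-4.000, -4.000]].
det J = -44.000.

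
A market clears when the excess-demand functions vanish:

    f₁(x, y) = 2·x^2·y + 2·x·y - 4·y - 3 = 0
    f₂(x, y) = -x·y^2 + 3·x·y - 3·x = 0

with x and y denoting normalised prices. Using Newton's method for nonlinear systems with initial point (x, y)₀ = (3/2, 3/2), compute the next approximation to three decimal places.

At (3/2, 3/2): F = (2.250, -1.125).
Jacobian J = [[4·x·y + 2·y, 2·x^2 + 2·x - 4], [-y^2 + 3·y - 3, -2·x·y + 3·x]].
At the point, J = [[12.000, 3.500], [-0.750, 0.000]] (det J = 2.625).
Solving J·Δ = −F gives Δ = (-1.500, 4.500).
Then the next iterate is (x, y)₁ = (0.000, 6.000).

(0.000, 6.000)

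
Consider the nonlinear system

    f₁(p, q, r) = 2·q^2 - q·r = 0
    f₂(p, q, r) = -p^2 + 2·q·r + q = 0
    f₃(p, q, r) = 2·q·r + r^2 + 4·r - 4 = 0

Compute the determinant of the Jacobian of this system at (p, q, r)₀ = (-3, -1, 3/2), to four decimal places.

J = [[0, 4·q - r, -q], [-2·p, 2·r + 1, 2·q], [0, 2·r, 2·q + 2·r + 4]].
At the point, J = [[0.0000, -5.5000, 1.0000], [6.0000, 4.0000, -2.0000], [0.0000, 3.0000, 5.0000]].
det J = 183.0000.

183.0000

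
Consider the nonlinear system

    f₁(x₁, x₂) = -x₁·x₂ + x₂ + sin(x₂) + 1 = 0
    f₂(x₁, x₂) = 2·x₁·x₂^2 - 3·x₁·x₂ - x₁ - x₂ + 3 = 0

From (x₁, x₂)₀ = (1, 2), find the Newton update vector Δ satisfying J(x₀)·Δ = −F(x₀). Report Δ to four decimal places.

At (1, 2): F = (1.909297, 2.0000).
Jacobian J = [[-x₂, -x₁ + cos(x₂) + 1], [2·x₂^2 - 3·x₂ - 1, 4·x₁·x₂ - 3·x₁ - 1]].
At the point, J = [[-2.0000, -0.416147], [1.0000, 4.0000]] (det J = -7.583853).
Solving J·Δ = −F gives Δ = (1.1168, -0.7792).

(1.1168, -0.7792)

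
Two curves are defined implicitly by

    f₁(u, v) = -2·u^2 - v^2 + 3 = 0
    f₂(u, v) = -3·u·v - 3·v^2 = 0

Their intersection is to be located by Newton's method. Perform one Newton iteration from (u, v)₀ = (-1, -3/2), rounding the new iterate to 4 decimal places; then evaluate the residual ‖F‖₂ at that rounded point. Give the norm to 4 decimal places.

2.7884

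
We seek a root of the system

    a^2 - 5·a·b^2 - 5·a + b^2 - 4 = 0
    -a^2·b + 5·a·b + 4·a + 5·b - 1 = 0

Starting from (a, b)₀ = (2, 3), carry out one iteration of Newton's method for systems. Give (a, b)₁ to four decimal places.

At (2, 3): F = (-91.0000, 40.0000).
Jacobian J = [[2·a - 5·b^2 - 5, -10·a·b + 2·b], [-2·a·b + 5·b + 4, -a^2 + 5·a + 5]].
At the point, J = [[-46.0000, -54.0000], [7.0000, 11.0000]] (det J = -128.0000).
Solving J·Δ = −F gives Δ = (9.0547, -9.3984).
Then the next iterate is (a, b)₁ = (11.0547, -6.3984).

(11.0547, -6.3984)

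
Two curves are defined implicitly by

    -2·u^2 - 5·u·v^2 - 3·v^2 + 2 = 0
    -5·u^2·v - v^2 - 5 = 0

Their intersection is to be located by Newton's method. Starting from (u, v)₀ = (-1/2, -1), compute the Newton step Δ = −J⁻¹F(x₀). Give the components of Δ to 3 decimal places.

(-2.000, -7.000)

At (-1/2, -1): F = (1.000, -4.750).
Jacobian J = [[-4·u - 5·v^2, -10·u·v - 6·v], [-10·u·v, -5·u^2 - 2·v]].
At the point, J = [[-3.000, 1.000], [-5.000, 0.750]] (det J = 2.750).
Solving J·Δ = −F gives Δ = (-2.000, -7.000).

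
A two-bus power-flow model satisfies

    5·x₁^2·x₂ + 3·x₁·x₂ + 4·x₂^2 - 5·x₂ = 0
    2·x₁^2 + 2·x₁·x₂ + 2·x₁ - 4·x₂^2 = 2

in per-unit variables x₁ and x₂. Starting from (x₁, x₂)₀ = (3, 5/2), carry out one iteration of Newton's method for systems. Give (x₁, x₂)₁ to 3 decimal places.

At (3, 5/2): F = (147.500, 12.000).
Jacobian J = [[10·x₁·x₂ + 3·x₂, 5·x₁^2 + 3·x₁ + 8·x₂ - 5], [4·x₁ + 2·x₂ + 2, 2·x₁ - 8·x₂]].
At the point, J = [[82.500, 69.000], [19.000, -14.000]] (det J = -2466.000).
Solving J·Δ = −F gives Δ = (-1.173, -0.735).
Then the next iterate is (x₁, x₂)₁ = (1.827, 1.765).

(1.827, 1.765)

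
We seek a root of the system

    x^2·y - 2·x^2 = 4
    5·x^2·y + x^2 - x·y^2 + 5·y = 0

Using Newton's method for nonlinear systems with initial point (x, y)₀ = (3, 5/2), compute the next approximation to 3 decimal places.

(1.204, 3.043)

At (3, 5/2): F = (0.500, 115.250).
Jacobian J = [[2·x·y - 4·x, x^2], [10·x·y + 2·x - y^2, 5·x^2 - 2·x·y + 5]].
At the point, J = [[3.000, 9.000], [74.750, 35.000]] (det J = -567.750).
Solving J·Δ = −F gives Δ = (-1.796, 0.543).
Then the next iterate is (x, y)₁ = (1.204, 3.043).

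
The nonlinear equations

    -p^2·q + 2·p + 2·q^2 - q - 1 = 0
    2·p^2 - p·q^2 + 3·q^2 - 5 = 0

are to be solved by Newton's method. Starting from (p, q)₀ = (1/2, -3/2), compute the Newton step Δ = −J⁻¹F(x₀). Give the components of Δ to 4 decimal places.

At (1/2, -3/2): F = (6.3750, 1.1250).
Jacobian J = [[-2·p·q + 2, -p^2 + 4·q - 1], [4·p - q^2, -2·p·q + 6·q]].
At the point, J = [[3.5000, -7.2500], [-0.2500, -7.5000]] (det J = -28.0625).
Solving J·Δ = −F gives Δ = (-1.4131, 0.1971).

(-1.4131, 0.1971)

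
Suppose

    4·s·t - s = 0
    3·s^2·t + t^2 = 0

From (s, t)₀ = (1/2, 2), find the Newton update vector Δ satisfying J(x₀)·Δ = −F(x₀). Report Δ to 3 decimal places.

(-0.265, -0.824)

At (1/2, 2): F = (3.500, 5.500).
Jacobian J = [[4·t - 1, 4·s], [6·s·t, 3·s^2 + 2·t]].
At the point, J = [[7.000, 2.000], [6.000, 4.750]] (det J = 21.250).
Solving J·Δ = −F gives Δ = (-0.265, -0.824).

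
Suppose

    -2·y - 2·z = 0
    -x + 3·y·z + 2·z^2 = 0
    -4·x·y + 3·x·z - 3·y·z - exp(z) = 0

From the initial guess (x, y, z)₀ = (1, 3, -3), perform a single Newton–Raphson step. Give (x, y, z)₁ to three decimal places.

(0.454, 1.424, -1.424)

At (1, 3, -3): F = (0.000, -10.000, 5.95021).
Jacobian J = [[0, -2, -2], [-1, 3·z, 3·y + 4·z], [-4·y + 3·z, -4·x - 3·z, 3·x - 3·y - exp(z)]].
At the point, J = [[0.000, -2.000, -2.000], [-1.000, -9.000, -3.000], [-21.000, 5.000, -6.04979]] (det J = 274.09957).
Solving J·Δ = −F gives Δ = (-0.546, -1.576, 1.576).
Then the next iterate is (x, y, z)₁ = (0.454, 1.424, -1.424).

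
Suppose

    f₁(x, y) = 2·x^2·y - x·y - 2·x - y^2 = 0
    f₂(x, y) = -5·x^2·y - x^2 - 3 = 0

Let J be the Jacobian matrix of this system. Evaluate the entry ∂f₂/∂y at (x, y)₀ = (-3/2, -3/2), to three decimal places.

∂f₂/∂y = -5·x^2.
At (-3/2, -3/2) this is -11.250.

-11.250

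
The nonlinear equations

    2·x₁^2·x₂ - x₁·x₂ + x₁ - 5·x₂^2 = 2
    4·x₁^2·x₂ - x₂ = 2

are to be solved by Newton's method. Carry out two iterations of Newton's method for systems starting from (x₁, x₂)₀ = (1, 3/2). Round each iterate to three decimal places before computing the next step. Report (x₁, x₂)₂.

At (1, 3/2): F = (-10.750, 2.500).
Jacobian J = [[4·x₁·x₂ - x₂ + 1, 2·x₁^2 - x₁ - 10·x₂], [8·x₁·x₂, 4·x₁^2 - 1]].
At the point, J = [[5.500, -14.000], [12.000, 3.000]] (det J = 184.500).
Solving J·Δ = −F gives Δ = (-0.015, -0.774).
Then the next iterate is (x₁, x₂)₁ = (0.985, 0.726).
Round to (0.985, 0.726) and repeat: F = (-2.95672, 0.09153), J = [[3.13444, -6.30455], [5.72088, 2.88090]].
Δ = (0.176, -0.381), so (x₁, x₂)₂ = (1.161, 0.345).

(1.161, 0.345)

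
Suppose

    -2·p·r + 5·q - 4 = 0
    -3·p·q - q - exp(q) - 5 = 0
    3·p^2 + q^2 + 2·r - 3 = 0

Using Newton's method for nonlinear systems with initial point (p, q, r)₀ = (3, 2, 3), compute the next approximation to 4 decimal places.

At (3, 2, 3): F = (-12.0000, -32.389056, 34.0000).
Jacobian J = [[-2·r, 5, -2·p], [-3·q, -3·p - exp(q) - 1, 0], [6·p, 2·q, 2]].
At the point, J = [[-6.0000, 5.0000, -6.0000], [-6.0000, -17.389056, 0.0000], [18.0000, 4.0000, 2.0000]] (det J = -1465.349385).
Solving J·Δ = −F gives Δ = (-1.3845, -1.3849, -1.7696).
Then the next iterate is (p, q, r)₁ = (1.6155, 0.6151, 1.2304).

(1.6155, 0.6151, 1.2304)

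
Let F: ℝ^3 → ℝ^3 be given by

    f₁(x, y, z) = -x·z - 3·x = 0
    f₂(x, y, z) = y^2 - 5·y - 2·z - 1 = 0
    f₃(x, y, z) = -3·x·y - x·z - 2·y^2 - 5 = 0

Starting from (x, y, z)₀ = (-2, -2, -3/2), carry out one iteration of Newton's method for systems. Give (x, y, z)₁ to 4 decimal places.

At (-2, -2, -3/2): F = (3.0000, 16.0000, -28.0000).
Jacobian J = [[-z - 3, 0, -x], [0, 2·y - 5, -2], [-3·y - z, -3·x - 4·y, -x]].
At the point, J = [[-1.5000, 0.0000, 2.0000], [0.0000, -9.0000, -2.0000], [7.5000, 14.0000, 2.0000]] (det J = 120.0000).
Solving J·Δ = −F gives Δ = (0.2167, 2.0750, -1.3375).
Then the next iterate is (x, y, z)₁ = (-1.7833, 0.0750, -2.8375).

(-1.7833, 0.0750, -2.8375)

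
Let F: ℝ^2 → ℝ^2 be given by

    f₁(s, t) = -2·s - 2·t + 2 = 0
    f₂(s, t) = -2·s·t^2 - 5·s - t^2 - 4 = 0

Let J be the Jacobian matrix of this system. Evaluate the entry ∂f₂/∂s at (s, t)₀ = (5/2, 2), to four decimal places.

-13.0000

∂f₂/∂s = -2·t^2 - 5.
At (5/2, 2) this is -13.0000.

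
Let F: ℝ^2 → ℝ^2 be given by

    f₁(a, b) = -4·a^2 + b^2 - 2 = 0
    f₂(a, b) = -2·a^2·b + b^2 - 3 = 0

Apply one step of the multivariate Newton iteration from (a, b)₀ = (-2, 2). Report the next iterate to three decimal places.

(-1.094, 1.875)

At (-2, 2): F = (-14.000, -15.000).
Jacobian J = [[-8·a, 2·b], [-4·a·b, -2·a^2 + 2·b]].
At the point, J = [[16.000, 4.000], [16.000, -4.000]] (det J = -128.000).
Solving J·Δ = −F gives Δ = (0.906, -0.125).
Then the next iterate is (a, b)₁ = (-1.094, 1.875).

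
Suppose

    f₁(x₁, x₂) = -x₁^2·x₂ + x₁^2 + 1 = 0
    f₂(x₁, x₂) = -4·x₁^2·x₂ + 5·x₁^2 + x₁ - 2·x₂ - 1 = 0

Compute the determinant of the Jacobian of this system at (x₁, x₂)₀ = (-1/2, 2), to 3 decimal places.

-2.000

J = [[-2·x₁·x₂ + 2·x₁, -x₁^2], [-8·x₁·x₂ + 10·x₁ + 1, -4·x₁^2 - 2]].
At the point, J = [[1.000, -0.250], [4.000, -3.000]].
det J = -2.000.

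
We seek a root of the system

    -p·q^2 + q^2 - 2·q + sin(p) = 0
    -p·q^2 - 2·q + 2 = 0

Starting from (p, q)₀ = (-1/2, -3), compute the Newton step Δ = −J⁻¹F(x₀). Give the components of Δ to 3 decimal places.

(0.726, 1.193)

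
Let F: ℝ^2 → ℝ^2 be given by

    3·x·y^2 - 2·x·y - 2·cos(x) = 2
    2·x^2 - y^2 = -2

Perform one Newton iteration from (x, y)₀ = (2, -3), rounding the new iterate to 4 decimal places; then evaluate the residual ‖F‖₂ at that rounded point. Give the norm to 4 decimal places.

17.7275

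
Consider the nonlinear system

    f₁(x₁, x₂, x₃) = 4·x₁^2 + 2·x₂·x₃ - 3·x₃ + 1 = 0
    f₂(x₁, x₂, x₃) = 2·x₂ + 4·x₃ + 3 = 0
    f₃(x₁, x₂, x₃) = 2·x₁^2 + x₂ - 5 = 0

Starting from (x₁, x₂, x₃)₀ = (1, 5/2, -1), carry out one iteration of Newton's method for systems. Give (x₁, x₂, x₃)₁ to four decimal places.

(1.0250, 2.9000, -2.2000)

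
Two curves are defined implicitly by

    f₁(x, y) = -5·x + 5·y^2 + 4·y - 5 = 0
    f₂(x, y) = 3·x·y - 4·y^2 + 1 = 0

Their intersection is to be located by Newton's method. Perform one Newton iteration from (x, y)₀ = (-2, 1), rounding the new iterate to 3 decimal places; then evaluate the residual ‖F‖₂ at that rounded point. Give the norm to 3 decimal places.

0.852

At (-2, 1): F = (14.000, -9.000).
Jacobian J = [[-5, 10·y + 4], [3·y, 3·x - 8·y]].
At the point, J = [[-5.000, 14.000], [3.000, -14.000]] (det J = 28.000).
Solving J·Δ = −F gives Δ = (2.500, -0.107).
Then the next iterate is (x, y)₁ = (0.500, 0.893).
Re-evaluating at (0.500, 0.893): F = (0.05925, -0.85030), so ‖F‖₂ = 0.852.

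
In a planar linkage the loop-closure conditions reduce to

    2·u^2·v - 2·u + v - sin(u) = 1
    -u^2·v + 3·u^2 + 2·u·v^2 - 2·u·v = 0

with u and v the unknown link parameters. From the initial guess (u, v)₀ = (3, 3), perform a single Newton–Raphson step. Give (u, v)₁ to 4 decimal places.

At (3, 3): F = (49.858880, 36.0000).
Jacobian J = [[4·u·v - cos(u) - 2, 2·u^2 + 1], [-2·u·v + 6·u + 2·v^2 - 2·v, -u^2 + 4·u·v - 2·u]].
At the point, J = [[34.989992, 19.0000], [12.0000, 21.0000]] (det J = 506.789842).
Solving J·Δ = −F gives Δ = (-0.7163, -1.3049).
Then the next iterate is (u, v)₁ = (2.2837, 1.6951).

(2.2837, 1.6951)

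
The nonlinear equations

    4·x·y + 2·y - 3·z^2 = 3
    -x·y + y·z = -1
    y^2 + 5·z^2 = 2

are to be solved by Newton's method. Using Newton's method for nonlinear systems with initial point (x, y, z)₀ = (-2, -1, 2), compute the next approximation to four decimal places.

(-2.6429, -0.3095, 1.1190)

At (-2, -1, 2): F = (-9.0000, -3.0000, 19.0000).
Jacobian J = [[4·y, 4·x + 2, -6·z], [-y, -x + z, y], [0, 2·y, 10·z]].
At the point, J = [[-4.0000, -6.0000, -12.0000], [1.0000, 4.0000, -1.0000], [0.0000, -2.0000, 20.0000]] (det J = -168.0000).
Solving J·Δ = −F gives Δ = (-0.6429, 0.6905, -0.8810).
Then the next iterate is (x, y, z)₁ = (-2.6429, -0.3095, 1.1190).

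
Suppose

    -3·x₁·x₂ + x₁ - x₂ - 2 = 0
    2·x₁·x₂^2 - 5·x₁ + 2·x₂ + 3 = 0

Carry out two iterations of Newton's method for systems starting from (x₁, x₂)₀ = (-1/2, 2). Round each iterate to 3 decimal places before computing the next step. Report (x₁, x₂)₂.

(-0.567, 3.468)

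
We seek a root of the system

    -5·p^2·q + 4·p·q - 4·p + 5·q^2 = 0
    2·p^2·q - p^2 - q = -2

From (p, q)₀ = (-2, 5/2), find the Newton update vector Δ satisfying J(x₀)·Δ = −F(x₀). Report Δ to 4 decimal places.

At (-2, 5/2): F = (-30.7500, 15.5000).
Jacobian J = [[-10·p·q + 4·q - 4, -5·p^2 + 4·p + 10·q], [4·p·q - 2·p, 2·p^2 - 1]].
At the point, J = [[56.0000, -3.0000], [-16.0000, 7.0000]] (det J = 344.0000).
Solving J·Δ = −F gives Δ = (0.4906, -1.0930).

(0.4906, -1.0930)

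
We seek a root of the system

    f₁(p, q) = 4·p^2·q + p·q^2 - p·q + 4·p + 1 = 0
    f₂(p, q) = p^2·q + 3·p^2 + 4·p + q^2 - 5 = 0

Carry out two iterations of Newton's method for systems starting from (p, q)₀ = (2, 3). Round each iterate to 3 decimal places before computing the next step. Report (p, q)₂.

(0.187, 2.562)

At (2, 3): F = (69.000, 36.000).
Jacobian J = [[8·p·q + q^2 - q + 4, 4·p^2 + 2·p·q - p], [2·p·q + 6·p + 4, p^2 + 2·q]].
At the point, J = [[58.000, 26.000], [28.000, 10.000]] (det J = -148.000).
Solving J·Δ = −F gives Δ = (-1.662, 1.054).
Then the next iterate is (p, q)₁ = (0.338, 4.054).
Round to (0.338, 4.054) and repeat: F = (8.38933, 13.59279), J = [[27.34293, 2.85948], [8.76850, 8.22224]].
Δ = (-0.151, -1.492), so (p, q)₂ = (0.187, 2.562).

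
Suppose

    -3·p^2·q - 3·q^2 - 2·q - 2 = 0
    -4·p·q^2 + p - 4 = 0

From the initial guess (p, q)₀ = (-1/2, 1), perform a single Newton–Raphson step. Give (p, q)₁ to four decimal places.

At (-1/2, 1): F = (-7.7500, -2.5000).
Jacobian J = [[-6·p·q, -3·p^2 - 6·q - 2], [-4·q^2 + 1, -8·p·q]].
At the point, J = [[3.0000, -8.7500], [-3.0000, 4.0000]] (det J = -14.2500).
Solving J·Δ = −F gives Δ = (-3.7105, -2.1579).
Then the next iterate is (p, q)₁ = (-4.2105, -1.1579).

(-4.2105, -1.1579)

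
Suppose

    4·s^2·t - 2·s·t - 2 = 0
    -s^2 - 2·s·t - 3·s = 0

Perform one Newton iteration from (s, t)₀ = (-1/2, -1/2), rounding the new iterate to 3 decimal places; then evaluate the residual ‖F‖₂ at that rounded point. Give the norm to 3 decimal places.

2.224

At (-1/2, -1/2): F = (-3.000, 0.750).
Jacobian J = [[8·s·t - 2·t, 4·s^2 - 2·s], [-2·s - 2·t - 3, -2·s]].
At the point, J = [[3.000, 2.000], [-1.000, 1.000]] (det J = 5.000).
Solving J·Δ = −F gives Δ = (0.900, 0.150).
Then the next iterate is (s, t)₁ = (0.400, -0.350).
Re-evaluating at (0.400, -0.350): F = (-1.944, -1.080), so ‖F‖₂ = 2.224.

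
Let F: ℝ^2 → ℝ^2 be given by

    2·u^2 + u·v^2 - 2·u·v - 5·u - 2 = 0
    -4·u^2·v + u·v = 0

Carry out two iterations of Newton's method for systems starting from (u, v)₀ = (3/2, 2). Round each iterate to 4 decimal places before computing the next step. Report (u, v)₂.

At (3/2, 2): F = (-5.0000, -15.0000).
Jacobian J = [[4·u + v^2 - 2·v - 5, 2·u·v - 2·u], [-8·u·v + v, -4·u^2 + u]].
At the point, J = [[1.0000, 3.0000], [-22.0000, -7.5000]] (det J = 58.5000).
Solving J·Δ = −F gives Δ = (-1.4103, 2.1368).
Then the next iterate is (u, v)₁ = (0.0897, 4.1368).
Round to (0.0897, 4.1368) and repeat: F = (-1.639503, 0.237931), J = [[4.198314, 0.562742], [1.168232, 0.057516]].
Δ = (-0.5486, 7.0063), so (u, v)₂ = (-0.4589, 11.1431).

(-0.4589, 11.1431)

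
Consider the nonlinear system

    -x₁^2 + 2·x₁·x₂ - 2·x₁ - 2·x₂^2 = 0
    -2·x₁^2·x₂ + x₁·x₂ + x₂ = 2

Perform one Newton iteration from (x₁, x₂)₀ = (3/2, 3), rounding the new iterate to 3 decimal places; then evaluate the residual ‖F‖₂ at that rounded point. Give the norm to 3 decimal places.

5.165

At (3/2, 3): F = (-14.250, -8.000).
Jacobian J = [[-2·x₁ + 2·x₂ - 2, 2·x₁ - 4·x₂], [-4·x₁·x₂ + x₂, -2·x₁^2 + x₁ + 1]].
At the point, J = [[1.000, -9.000], [-15.000, -2.000]] (det J = -137.000).
Solving J·Δ = −F gives Δ = (-0.318, -1.619).
Then the next iterate is (x₁, x₂)₁ = (1.182, 1.381).
Re-evaluating at (1.182, 1.381): F = (-4.31076, -2.84551), so ‖F‖₂ = 5.165.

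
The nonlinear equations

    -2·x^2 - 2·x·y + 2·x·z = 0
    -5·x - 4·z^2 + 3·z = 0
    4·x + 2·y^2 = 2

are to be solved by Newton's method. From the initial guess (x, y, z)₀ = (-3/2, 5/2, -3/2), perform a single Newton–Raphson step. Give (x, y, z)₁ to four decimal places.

(-0.3214, 1.5786, -0.7071)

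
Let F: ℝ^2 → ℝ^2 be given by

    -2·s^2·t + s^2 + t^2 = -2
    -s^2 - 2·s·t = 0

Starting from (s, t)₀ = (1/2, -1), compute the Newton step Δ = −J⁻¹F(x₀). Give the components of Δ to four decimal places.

At (1/2, -1): F = (3.7500, 0.7500).
Jacobian J = [[-4·s·t + 2·s, -2·s^2 + 2·t], [-2·s - 2·t, -2·s]].
At the point, J = [[3.0000, -2.5000], [1.0000, -1.0000]] (det J = -0.5000).
Solving J·Δ = −F gives Δ = (-3.7500, -3.0000).

(-3.7500, -3.0000)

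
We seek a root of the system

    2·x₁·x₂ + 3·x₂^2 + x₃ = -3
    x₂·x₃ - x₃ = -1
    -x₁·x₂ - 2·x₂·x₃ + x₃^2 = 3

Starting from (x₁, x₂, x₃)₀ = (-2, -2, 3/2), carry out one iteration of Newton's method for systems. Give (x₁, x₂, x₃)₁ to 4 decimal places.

(0.3274, -1.0952, 0.7857)

At (-2, -2, 3/2): F = (24.5000, -3.5000, 1.2500).
Jacobian J = [[2·x₂, 2·x₁ + 6·x₂, 1], [0, x₃, x₂ - 1], [-x₂, -x₁ - 2·x₃, -2·x₂ + 2·x₃]].
At the point, J = [[-4.0000, -16.0000, 1.0000], [0.0000, 1.5000, -3.0000], [2.0000, -1.0000, 7.0000]] (det J = 63.0000).
Solving J·Δ = −F gives Δ = (2.3274, 0.9048, -0.7143).
Then the next iterate is (x₁, x₂, x₃)₁ = (0.3274, -1.0952, 0.7857).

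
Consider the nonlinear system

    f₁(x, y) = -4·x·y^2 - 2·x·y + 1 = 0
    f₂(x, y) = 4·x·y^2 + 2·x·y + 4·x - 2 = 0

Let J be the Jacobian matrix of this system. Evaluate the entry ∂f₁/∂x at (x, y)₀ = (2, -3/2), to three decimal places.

-6.000

∂f₁/∂x = -4·y^2 - 2·y.
At (2, -3/2) this is -6.000.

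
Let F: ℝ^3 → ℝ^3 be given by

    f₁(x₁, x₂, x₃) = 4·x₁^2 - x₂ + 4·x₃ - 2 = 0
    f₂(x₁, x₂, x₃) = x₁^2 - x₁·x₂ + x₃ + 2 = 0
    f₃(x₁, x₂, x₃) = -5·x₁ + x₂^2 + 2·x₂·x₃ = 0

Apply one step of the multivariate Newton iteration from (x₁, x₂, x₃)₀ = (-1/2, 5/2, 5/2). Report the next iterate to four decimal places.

(0.9000, 1.3333, 1.9833)

At (-1/2, 5/2, 5/2): F = (6.5000, 6.0000, 21.2500).
Jacobian J = [[8·x₁, -1, 4], [2·x₁ - x₂, -x₁, 1], [-5, 2·x₂ + 2·x₃, 2·x₂]].
At the point, J = [[-4.0000, -1.0000, 4.0000], [-3.5000, 0.5000, 1.0000], [-5.0000, 10.0000, 5.0000]] (det J = -112.5000).
Solving J·Δ = −F gives Δ = (1.4000, -1.1667, -0.5167).
Then the next iterate is (x₁, x₂, x₃)₁ = (0.9000, 1.3333, 1.9833).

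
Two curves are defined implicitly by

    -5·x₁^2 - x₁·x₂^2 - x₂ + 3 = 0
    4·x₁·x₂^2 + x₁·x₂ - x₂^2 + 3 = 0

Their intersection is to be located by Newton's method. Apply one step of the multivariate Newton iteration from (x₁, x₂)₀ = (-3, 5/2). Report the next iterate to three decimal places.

(-1.524, 1.836)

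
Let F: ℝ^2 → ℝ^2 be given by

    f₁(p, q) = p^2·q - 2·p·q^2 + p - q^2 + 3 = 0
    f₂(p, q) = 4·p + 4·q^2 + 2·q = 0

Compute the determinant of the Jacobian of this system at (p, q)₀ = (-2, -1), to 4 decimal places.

-10.0000

J = [[2·p·q - 2·q^2 + 1, p^2 - 4·p·q - 2·q], [4, 8·q + 2]].
At the point, J = [[3.0000, -2.0000], [4.0000, -6.0000]].
det J = -10.0000.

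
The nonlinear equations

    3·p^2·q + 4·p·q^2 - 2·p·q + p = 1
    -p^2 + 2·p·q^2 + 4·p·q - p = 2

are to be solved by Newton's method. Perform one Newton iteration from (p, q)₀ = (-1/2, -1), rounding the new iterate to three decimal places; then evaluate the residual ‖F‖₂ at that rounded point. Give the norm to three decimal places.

4.483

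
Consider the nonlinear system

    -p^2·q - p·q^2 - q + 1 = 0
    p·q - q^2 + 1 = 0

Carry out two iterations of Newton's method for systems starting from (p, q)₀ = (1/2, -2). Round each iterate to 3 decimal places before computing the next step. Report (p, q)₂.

At (1/2, -2): F = (1.500, -4.000).
Jacobian J = [[-2·p·q - q^2, -p^2 - 2·p·q - 1], [q, p - 2·q]].
At the point, J = [[-2.000, 0.750], [-2.000, 4.500]] (det J = -7.500).
Solving J·Δ = −F gives Δ = (1.300, 1.467).
Then the next iterate is (p, q)₁ = (1.800, -0.533).
Round to (1.800, -0.533) and repeat: F = (2.74856, -0.24349), J = [[1.63471, -2.32120], [-0.533, 2.866]].
Δ = (-2.121, -0.309), so (p, q)₂ = (-0.321, -0.842).

(-0.321, -0.842)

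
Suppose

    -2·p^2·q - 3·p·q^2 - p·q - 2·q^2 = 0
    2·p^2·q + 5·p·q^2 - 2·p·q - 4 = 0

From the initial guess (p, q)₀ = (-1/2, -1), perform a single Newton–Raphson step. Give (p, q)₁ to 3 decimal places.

At (-1/2, -1): F = (-0.500, -8.000).
Jacobian J = [[-4·p·q - 3·q^2 - q, -2·p^2 - 6·p·q - p - 4·q], [4·p·q + 5·q^2 - 2·q, 2·p^2 + 10·p·q - 2·p]].
At the point, J = [[-4.000, 1.000], [9.000, 6.500]] (det J = -35.000).
Solving J·Δ = −F gives Δ = (0.136, 1.043).
Then the next iterate is (p, q)₁ = (-0.364, 0.043).

(-0.364, 0.043)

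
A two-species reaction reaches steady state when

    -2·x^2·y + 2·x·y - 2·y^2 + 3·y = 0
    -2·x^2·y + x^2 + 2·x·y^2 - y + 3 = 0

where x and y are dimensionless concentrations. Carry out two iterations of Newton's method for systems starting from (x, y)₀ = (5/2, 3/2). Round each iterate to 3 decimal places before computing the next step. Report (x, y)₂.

At (5/2, 3/2): F = (-11.250, 0.250).
Jacobian J = [[-4·x·y + 2·y, -2·x^2 + 2·x - 4·y + 3], [-4·x·y + 2·x + 2·y^2, -2·x^2 + 4·x·y - 1]].
At the point, J = [[-12.000, -10.500], [-5.500, 1.500]] (det J = -75.750).
Solving J·Δ = −F gives Δ = (-0.188, -0.856).
Then the next iterate is (x, y)₁ = (2.312, 0.644).
Round to (2.312, 0.644) and repeat: F = (-2.80442, 2.73428), J = [[-4.66771, -5.64269], [-0.50224, -5.73498]].
Δ = (-1.317, 0.592), so (x, y)₂ = (0.995, 1.236).

(0.995, 1.236)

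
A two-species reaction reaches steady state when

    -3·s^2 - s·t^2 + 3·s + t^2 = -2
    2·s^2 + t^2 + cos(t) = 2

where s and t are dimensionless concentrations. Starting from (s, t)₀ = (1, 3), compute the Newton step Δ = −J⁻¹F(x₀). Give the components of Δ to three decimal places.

At (1, 3): F = (2.000, 8.01001).
Jacobian J = [[-6·s - t^2 + 3, -2·s·t + 2·t], [4·s, 2·t - sin(t)]].
At the point, J = [[-12.000, 0.000], [4.000, 5.85888]] (det J = -70.30656).
Solving J·Δ = −F gives Δ = (0.167, -1.481).

(0.167, -1.481)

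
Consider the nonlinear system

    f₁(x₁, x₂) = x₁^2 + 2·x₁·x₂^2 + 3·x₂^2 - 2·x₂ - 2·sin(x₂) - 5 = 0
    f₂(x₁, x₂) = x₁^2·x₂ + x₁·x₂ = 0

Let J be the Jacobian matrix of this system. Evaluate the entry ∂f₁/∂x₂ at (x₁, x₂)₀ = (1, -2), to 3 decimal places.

-21.168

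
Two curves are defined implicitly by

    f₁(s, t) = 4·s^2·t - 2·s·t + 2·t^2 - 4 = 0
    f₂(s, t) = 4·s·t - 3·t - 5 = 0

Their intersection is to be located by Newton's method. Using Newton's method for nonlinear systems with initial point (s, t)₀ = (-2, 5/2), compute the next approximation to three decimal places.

(-3.700, -2.000)

At (-2, 5/2): F = (58.500, -32.500).
Jacobian J = [[8·s·t - 2·t, 4·s^2 - 2·s + 4·t], [4·t, 4·s - 3]].
At the point, J = [[-45.000, 30.000], [10.000, -11.000]] (det J = 195.000).
Solving J·Δ = −F gives Δ = (-1.700, -4.500).
Then the next iterate is (s, t)₁ = (-3.700, -2.000).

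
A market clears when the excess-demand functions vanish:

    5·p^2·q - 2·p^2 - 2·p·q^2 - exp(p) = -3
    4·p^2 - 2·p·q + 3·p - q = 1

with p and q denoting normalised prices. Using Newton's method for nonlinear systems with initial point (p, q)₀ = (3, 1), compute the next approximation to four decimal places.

At (3, 1): F = (3.914463, 37.0000).
Jacobian J = [[10·p·q - 4·p - 2·q^2 - exp(p), 5·p^2 - 4·p·q], [8·p - 2·q + 3, -2·p - 1]].
At the point, J = [[-4.085537, 33.0000], [25.0000, -7.0000]] (det J = -796.401242).
Solving J·Δ = −F gives Δ = (-1.5676, -0.3127).
Then the next iterate is (p, q)₁ = (1.4324, 0.6873).

(1.4324, 0.6873)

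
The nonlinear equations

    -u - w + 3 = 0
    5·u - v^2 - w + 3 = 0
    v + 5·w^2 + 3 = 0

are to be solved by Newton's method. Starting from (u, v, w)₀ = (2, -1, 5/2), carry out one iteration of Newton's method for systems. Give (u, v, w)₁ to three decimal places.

(1.652, -5.455, 1.348)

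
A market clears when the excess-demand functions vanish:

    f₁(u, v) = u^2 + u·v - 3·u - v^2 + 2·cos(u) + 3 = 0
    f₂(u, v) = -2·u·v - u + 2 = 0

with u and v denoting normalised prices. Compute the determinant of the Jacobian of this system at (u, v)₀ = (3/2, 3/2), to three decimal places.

-4.515

J = [[2·u + v - 2·sin(u) - 3, u - 2·v], [-2·v - 1, -2·u]].
At the point, J = [[-0.49499, -1.500], [-4.000, -3.000]].
det J = -4.515.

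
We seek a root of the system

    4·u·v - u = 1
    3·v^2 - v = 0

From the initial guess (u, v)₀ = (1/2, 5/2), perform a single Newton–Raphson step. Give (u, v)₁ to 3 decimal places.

(0.369, 1.339)

At (1/2, 5/2): F = (3.500, 16.250).
Jacobian J = [[4·v - 1, 4·u], [0, 6·v - 1]].
At the point, J = [[9.000, 2.000], [0.000, 14.000]] (det J = 126.000).
Solving J·Δ = −F gives Δ = (-0.131, -1.161).
Then the next iterate is (u, v)₁ = (0.369, 1.339).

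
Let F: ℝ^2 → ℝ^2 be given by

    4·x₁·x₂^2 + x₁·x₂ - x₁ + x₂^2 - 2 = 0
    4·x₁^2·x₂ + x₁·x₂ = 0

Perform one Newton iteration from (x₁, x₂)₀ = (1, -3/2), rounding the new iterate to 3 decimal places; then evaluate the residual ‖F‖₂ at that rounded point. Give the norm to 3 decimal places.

2.657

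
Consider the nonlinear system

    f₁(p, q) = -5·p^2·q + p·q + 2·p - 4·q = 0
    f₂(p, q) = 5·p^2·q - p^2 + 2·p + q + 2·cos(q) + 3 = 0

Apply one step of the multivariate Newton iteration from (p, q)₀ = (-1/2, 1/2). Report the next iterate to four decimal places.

(-2.8171, -2.1888)

At (-1/2, 1/2): F = (-3.8750, 4.630165).
Jacobian J = [[-10·p·q + q + 2, -5·p^2 + p - 4], [10·p·q - 2·p + 2, 5·p^2 - 2·sin(q) + 1]].
At the point, J = [[5.0000, -5.7500], [0.5000, 1.291149]] (det J = 9.330745).
Solving J·Δ = −F gives Δ = (-2.3171, -2.6888).
Then the next iterate is (p, q)₁ = (-2.8171, -2.1888).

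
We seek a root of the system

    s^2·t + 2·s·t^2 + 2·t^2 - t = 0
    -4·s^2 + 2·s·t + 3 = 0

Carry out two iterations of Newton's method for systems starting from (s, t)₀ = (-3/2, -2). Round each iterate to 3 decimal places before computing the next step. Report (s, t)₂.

At (-3/2, -2): F = (-6.500, 0.000).
Jacobian J = [[2·s·t + 2·t^2, s^2 + 4·s·t + 4·t - 1], [-8·s + 2·t, 2·s]].
At the point, J = [[14.000, 5.250], [8.000, -3.000]] (det J = -84.000).
Solving J·Δ = −F gives Δ = (0.232, 0.619).
Then the next iterate is (s, t)₁ = (-1.268, -1.381).
Round to (-1.268, -1.381) and repeat: F = (-1.86164, 0.07092), J = [[7.31654, 2.08826], [7.382, -2.536]].
Δ = (0.135, 0.420), so (s, t)₂ = (-1.133, -0.961).

(-1.133, -0.961)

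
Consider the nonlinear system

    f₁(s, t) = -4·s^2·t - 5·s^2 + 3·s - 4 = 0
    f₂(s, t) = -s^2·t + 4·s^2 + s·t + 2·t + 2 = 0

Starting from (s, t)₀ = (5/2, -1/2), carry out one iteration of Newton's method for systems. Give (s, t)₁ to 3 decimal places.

At (5/2, -1/2): F = (-15.250, 27.875).
Jacobian J = [[-8·s·t - 10·s + 3, -4·s^2], [-2·s·t + 8·s + t, -s^2 + s + 2]].
At the point, J = [[-12.000, -25.000], [22.000, -1.750]] (det J = 571.000).
Solving J·Δ = −F gives Δ = (-1.267, -0.002).
Then the next iterate is (s, t)₁ = (1.233, -0.502).

(1.233, -0.502)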